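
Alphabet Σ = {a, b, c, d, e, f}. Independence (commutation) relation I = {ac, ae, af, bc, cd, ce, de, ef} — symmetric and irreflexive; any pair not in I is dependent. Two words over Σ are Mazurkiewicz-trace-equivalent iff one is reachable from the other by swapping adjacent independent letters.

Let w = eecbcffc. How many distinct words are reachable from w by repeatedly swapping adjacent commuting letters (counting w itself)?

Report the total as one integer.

piece 0:e — minimal
piece 1:e rests on {0:e}
piece 2:c — minimal
piece 3:b rests on {1:e}
piece 4:c rests on {2:c}
piece 5:f rests on {3:b, 4:c}
piece 6:f rests on {5:f}
piece 7:c rests on {6:f}
minimal pieces: {0:e, 2:c}
ways to finish when only these pieces remain (= sum over removing one remaining piece with nothing left below it):
  1 left: {7}→1
  2 left: {6,7}→1
  3 left: {5,6,7}→1
  4 left: {3,5,6,7}→1  {4,5,6,7}→1
  5 left: {1,3,5,6,7}→1  {2,4,5,6,7}→1  {3,4,5,6,7}→2
  6 left: {0,1,3,5,6,7}→1  {1,3,4,5,6,7}→3  {2,3,4,5,6,7}→3
  placing 0:e first → 6 extensions
  placing 2:c first → 4 extensions
total linear extensions = 10

10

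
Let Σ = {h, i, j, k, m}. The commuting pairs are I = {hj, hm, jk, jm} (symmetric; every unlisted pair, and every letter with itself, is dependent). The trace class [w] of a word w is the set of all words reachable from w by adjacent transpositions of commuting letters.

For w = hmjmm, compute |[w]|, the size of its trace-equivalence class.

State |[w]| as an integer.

20

#0=h has no predecessor
#1=m has no predecessor
#2=j has no predecessor
#3=m depends on [1:m]
#4=m depends on [3:m]
sources: [0:h, 1:m, 2:j]
N(rest) = Σ N(rest − s) over sources s of rest; N(one piece) = 1:
  size 1 → [0]=1  [2]=1  [4]=1
  size 2 → [0,2]=2  [0,4]=2  [2,4]=2  [3,4]=1
  size 3 → [0,2,4]=6  [0,3,4]=3  [1,3,4]=1  [2,3,4]=3
  first=0(h) contributes 4
  first=1(m) contributes 12
  first=2(j) contributes 4
|[w]| = 20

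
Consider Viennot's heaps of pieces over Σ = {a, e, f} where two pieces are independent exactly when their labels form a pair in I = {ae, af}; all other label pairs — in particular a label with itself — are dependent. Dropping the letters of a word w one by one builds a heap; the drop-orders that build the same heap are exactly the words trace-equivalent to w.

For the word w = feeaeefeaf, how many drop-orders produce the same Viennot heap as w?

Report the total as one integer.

45

#0=f has no predecessor
#1=e depends on [0:f]
#2=e depends on [1:e]
#3=a has no predecessor
#4=e depends on [2:e]
#5=e depends on [4:e]
#6=f depends on [5:e]
#7=e depends on [6:f]
#8=a depends on [3:a]
#9=f depends on [7:e]
sources: [0:f, 3:a]
N(rest) = Σ N(rest − s) over sources s of rest; N(one piece) = 1:
  size 1 → [8]=1  [9]=1
  size 2 → [3,8]=1  [7,9]=1  [8,9]=2
  size 3 → [3,8,9]=3  [6,7,9]=1  [7,8,9]=3
  size 4 → [3,7,8,9]=6  [5,6,7,9]=1  [6,7,8,9]=4
  size 5 → [3,6,7,8,9]=10  [4,5,6,7,9]=1  [5,6,7,8,9]=5
  size 6 → [2,4,5,6,7,9]=1  [3,5,6,7,8,9]=15  [4,5,6,7,8,9]=6
  size 7 → [1,2,4,5,6,7,9]=1  [2,4,5,6,7,8,9]=7  [3,4,5,6,7,8,9]=21
  size 8 → [0,1,2,4,5,6,7,9]=1  [1,2,4,5,6,7,8,9]=8  [2,3,4,5,6,7,8,9]=28
  first=0(f) contributes 36
  first=3(a) contributes 9
|[w]| = 45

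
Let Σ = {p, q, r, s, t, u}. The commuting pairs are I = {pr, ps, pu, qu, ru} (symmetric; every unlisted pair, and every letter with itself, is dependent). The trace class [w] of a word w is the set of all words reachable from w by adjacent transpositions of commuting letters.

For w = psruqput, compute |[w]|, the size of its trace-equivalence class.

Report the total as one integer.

0(p) covers ∅
1(s) covers ∅
2(r) covers 1:s
3(u) covers 1:s
4(q) covers 0:p, 2:r
5(p) covers 4:q
6(u) covers 3:u
7(t) covers 5:p, 6:u
floor of heap: 0:p, 1:s
completions by unplaced set U, small U first (add the entries for U minus each lowest piece of U):
  |U|=1: {7}:1
  |U|=2: {5,7}:1  {6,7}:1
  |U|=3: {3,6,7}:1  {4,5,7}:1  {5,6,7}:2
  |U|=4: {0,4,5,7}:1  {2,4,5,7}:1  {3,5,6,7}:3  {4,5,6,7}:3
  |U|=5: {0,2,4,5,7}:2  {0,4,5,6,7}:4  {2,4,5,6,7}:4  {3,4,5,6,7}:6
  |U|=6: {0,2,4,5,6,7}:10  {0,3,4,5,6,7}:10  {2,3,4,5,6,7}:10
  start at 0(p): 10
  start at 1(s): 30
sum over floor = 40

40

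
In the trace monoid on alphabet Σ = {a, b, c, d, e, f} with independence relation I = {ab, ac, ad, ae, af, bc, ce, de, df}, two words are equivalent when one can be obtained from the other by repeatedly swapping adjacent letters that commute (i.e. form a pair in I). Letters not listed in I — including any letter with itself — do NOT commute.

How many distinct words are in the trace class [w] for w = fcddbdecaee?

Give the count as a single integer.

0(f) covers ∅
1(c) covers 0:f
2(d) covers 1:c
3(d) covers 2:d
4(b) covers 3:d
5(d) covers 4:b
6(e) covers 4:b
7(c) covers 5:d
8(a) covers ∅
9(e) covers 6:e
10(e) covers 9:e
floor of heap: 0:f, 8:a
completions by unplaced set U, small U first (add the entries for U minus each lowest piece of U):
  |U|=1: {7}:1  {8}:1  {10}:1
  |U|=2: {5,7}:1  {7,8}:2  {7,10}:2  {8,10}:2  {9,10}:1
  |U|=3: {5,7,8}:3  {5,7,10}:3  {6,9,10}:1  {7,8,10}:6  {7,9,10}:3  {8,9,10}:3
  |U|=4: {5,7,8,10}:12  {5,7,9,10}:6  {6,7,9,10}:4  {6,8,9,10}:4  {7,8,9,10}:12
  |U|=5: {5,6,7,9,10}:10  {5,7,8,9,10}:30  {6,7,8,9,10}:20
  |U|=6: {4,5,6,7,9,10}:10  {5,6,7,8,9,10}:60
  |U|=7: {3,4,5,6,7,9,10}:10  {4,5,6,7,8,9,10}:70
  |U|=8: {2,3,4,5,6,7,9,10}:10  {3,4,5,6,7,8,9,10}:80
  |U|=9: {1,2,3,4,5,6,7,9,10}:10  {2,3,4,5,6,7,8,9,10}:90
  start at 0(f): 100
  start at 8(a): 10
sum over floor = 110

110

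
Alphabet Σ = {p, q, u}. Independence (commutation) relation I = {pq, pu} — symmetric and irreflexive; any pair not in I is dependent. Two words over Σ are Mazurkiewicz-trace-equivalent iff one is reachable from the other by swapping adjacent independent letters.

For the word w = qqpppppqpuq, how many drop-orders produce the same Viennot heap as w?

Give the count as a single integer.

462

0(q) covers ∅
1(q) covers 0:q
2(p) covers ∅
3(p) covers 2:p
4(p) covers 3:p
5(p) covers 4:p
6(p) covers 5:p
7(q) covers 1:q
8(p) covers 6:p
9(u) covers 7:q
10(q) covers 9:u
floor of heap: 0:q, 2:p
completions by unplaced set U, small U first (add the entries for U minus each lowest piece of U):
  |U|=1: {8}:1  {10}:1
  |U|=2: {6,8}:1  {8,10}:2  {9,10}:1
  |U|=3: {5,6,8}:1  {6,8,10}:3  {7,9,10}:1  {8,9,10}:3
  |U|=4: {1,7,9,10}:1  {4,5,6,8}:1  {5,6,8,10}:4  {6,8,9,10}:6  {7,8,9,10}:4
  |U|=5: {0,1,7,9,10}:1  {1,7,8,9,10}:5  {3,4,5,6,8}:1  {4,5,6,8,10}:5  {5,6,8,9,10}:10  {6,7,8,9,10}:10
  |U|=6: {0,1,7,8,9,10}:6  {1,6,7,8,9,10}:15  {2,3,4,5,6,8}:1  {3,4,5,6,8,10}:6  {4,5,6,8,9,10}:15  {5,6,7,8,9,10}:20
  |U|=7: {0,1,6,7,8,9,10}:21  {1,5,6,7,8,9,10}:35  {2,3,4,5,6,8,10}:7  {3,4,5,6,8,9,10}:21  {4,5,6,7,8,9,10}:35
  |U|=8: {0,1,5,6,7,8,9,10}:56  {1,4,5,6,7,8,9,10}:70  {2,3,4,5,6,8,9,10}:28  {3,4,5,6,7,8,9,10}:56
  |U|=9: {0,1,4,5,6,7,8,9,10}:126  {1,3,4,5,6,7,8,9,10}:126  {2,3,4,5,6,7,8,9,10}:84
  start at 0(q): 210
  start at 2(p): 252
sum over floor = 462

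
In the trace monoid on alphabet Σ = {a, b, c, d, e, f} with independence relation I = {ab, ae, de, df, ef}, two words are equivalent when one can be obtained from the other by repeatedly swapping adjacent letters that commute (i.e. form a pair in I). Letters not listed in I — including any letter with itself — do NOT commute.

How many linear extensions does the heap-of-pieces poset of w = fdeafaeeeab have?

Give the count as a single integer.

812

0(f) covers ∅
1(d) covers ∅
2(e) covers ∅
3(a) covers 0:f, 1:d
4(f) covers 3:a
5(a) covers 4:f
6(e) covers 2:e
7(e) covers 6:e
8(e) covers 7:e
9(a) covers 5:a
10(b) covers 4:f, 8:e
floor of heap: 0:f, 1:d, 2:e
completions by unplaced set U, small U first (add the entries for U minus each lowest piece of U):
  |U|=1: {9}:1  {10}:1
  |U|=2: {5,9}:1  {8,10}:1  {9,10}:2
  |U|=3: {5,9,10}:3  {7,8,10}:1  {8,9,10}:3
  |U|=4: {4,5,9,10}:3  {5,8,9,10}:6  {6,7,8,10}:1  {7,8,9,10}:4
  |U|=5: {2,6,7,8,10}:1  {3,4,5,9,10}:3  {4,5,8,9,10}:9  {5,7,8,9,10}:10  {6,7,8,9,10}:5
  |U|=6: {0,3,4,5,9,10}:3  {1,3,4,5,9,10}:3  {2,6,7,8,9,10}:6  {3,4,5,8,9,10}:12  {4,5,7,8,9,10}:19  {5,6,7,8,9,10}:15
  |U|=7: {0,1,3,4,5,9,10}:6  {0,3,4,5,8,9,10}:15  {1,3,4,5,8,9,10}:15  {2,5,6,7,8,9,10}:21  {3,4,5,7,8,9,10}:31  {4,5,6,7,8,9,10}:34
  |U|=8: {0,1,3,4,5,8,9,10}:36  {0,3,4,5,7,8,9,10}:46  {1,3,4,5,7,8,9,10}:46  {2,4,5,6,7,8,9,10}:55  {3,4,5,6,7,8,9,10}:65
  |U|=9: {0,1,3,4,5,7,8,9,10}:128  {0,3,4,5,6,7,8,9,10}:111  {1,3,4,5,6,7,8,9,10}:111  {2,3,4,5,6,7,8,9,10}:120
  start at 0(f): 231
  start at 1(d): 231
  start at 2(e): 350
sum over floor = 812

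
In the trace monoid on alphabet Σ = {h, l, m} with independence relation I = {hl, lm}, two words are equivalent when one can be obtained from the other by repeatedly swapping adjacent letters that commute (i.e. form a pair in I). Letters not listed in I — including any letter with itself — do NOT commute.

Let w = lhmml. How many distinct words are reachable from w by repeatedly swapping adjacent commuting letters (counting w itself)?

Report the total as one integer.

10

0(l) covers ∅
1(h) covers ∅
2(m) covers 1:h
3(m) covers 2:m
4(l) covers 0:l
floor of heap: 0:l, 1:h
completions by unplaced set U, small U first (add the entries for U minus each lowest piece of U):
  |U|=1: {3}:1  {4}:1
  |U|=2: {0,4}:1  {2,3}:1  {3,4}:2
  |U|=3: {0,3,4}:3  {1,2,3}:1  {2,3,4}:3
  start at 0(l): 4
  start at 1(h): 6
sum over floor = 10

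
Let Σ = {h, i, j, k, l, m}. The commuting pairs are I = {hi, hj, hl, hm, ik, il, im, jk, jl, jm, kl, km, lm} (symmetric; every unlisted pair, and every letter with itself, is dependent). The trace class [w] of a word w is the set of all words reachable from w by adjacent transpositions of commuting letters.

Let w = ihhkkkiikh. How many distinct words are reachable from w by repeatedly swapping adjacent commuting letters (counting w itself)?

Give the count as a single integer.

120

piece 0:i — minimal
piece 1:h — minimal
piece 2:h rests on {1:h}
piece 3:k rests on {2:h}
piece 4:k rests on {3:k}
piece 5:k rests on {4:k}
piece 6:i rests on {0:i}
piece 7:i rests on {6:i}
piece 8:k rests on {5:k}
piece 9:h rests on {8:k}
minimal pieces: {0:i, 1:h}
ways to finish when only these pieces remain (= sum over removing one remaining piece with nothing left below it):
  1 left: {7}→1  {9}→1
  2 left: {6,7}→1  {7,9}→2  {8,9}→1
  3 left: {0,6,7}→1  {5,8,9}→1  {6,7,9}→3  {7,8,9}→3
  4 left: {0,6,7,9}→4  {4,5,8,9}→1  {5,7,8,9}→4  {6,7,8,9}→6
  5 left: {0,6,7,8,9}→10  {3,4,5,8,9}→1  {4,5,7,8,9}→5  {5,6,7,8,9}→10
  6 left: {0,5,6,7,8,9}→20  {2,3,4,5,8,9}→1  {3,4,5,7,8,9}→6  {4,5,6,7,8,9}→15
  7 left: {0,4,5,6,7,8,9}→35  {1,2,3,4,5,8,9}→1  {2,3,4,5,7,8,9}→7  {3,4,5,6,7,8,9}→21
  8 left: {0,3,4,5,6,7,8,9}→56  {1,2,3,4,5,7,8,9}→8  {2,3,4,5,6,7,8,9}→28
  placing 0:i first → 36 extensions
  placing 1:h first → 84 extensions
total linear extensions = 120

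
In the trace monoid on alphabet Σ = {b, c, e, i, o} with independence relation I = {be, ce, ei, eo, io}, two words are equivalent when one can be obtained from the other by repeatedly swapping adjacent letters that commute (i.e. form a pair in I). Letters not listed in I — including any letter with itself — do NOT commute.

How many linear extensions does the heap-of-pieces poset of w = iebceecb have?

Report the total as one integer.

56

drop 0:i onto floor
drop 1:e onto floor
drop 2:b onto {0:i}
drop 3:c onto {2:b}
drop 4:e onto {1:e}
drop 5:e onto {4:e}
drop 6:c onto {3:c}
drop 7:b onto {6:c}
ground layer = {0:i, 1:e}
drop-orders for the pieces not yet dropped (sum over which currently-grounded one goes next):
  1 to go: {5} 1  {7} 1
  2 to go: {4,5} 1  {5,7} 2  {6,7} 1
  3 to go: {1,4,5} 1  {3,6,7} 1  {4,5,7} 3  {5,6,7} 3
  4 to go: {1,4,5,7} 4  {2,3,6,7} 1  {3,5,6,7} 4  {4,5,6,7} 6
  5 to go: {0,2,3,6,7} 1  {1,4,5,6,7} 10  {2,3,5,6,7} 5  {3,4,5,6,7} 10
  6 to go: {0,2,3,5,6,7} 6  {1,3,4,5,6,7} 20  {2,3,4,5,6,7} 15
  if 0:i drops first: 35 orders
  if 1:e drops first: 21 orders
heap linearizations: 56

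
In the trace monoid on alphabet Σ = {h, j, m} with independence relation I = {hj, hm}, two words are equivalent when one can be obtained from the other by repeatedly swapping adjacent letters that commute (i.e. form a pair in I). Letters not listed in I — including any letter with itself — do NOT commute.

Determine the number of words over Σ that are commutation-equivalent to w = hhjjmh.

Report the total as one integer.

20

#0=h has no predecessor
#1=h depends on [0:h]
#2=j has no predecessor
#3=j depends on [2:j]
#4=m depends on [3:j]
#5=h depends on [1:h]
sources: [0:h, 2:j]
N(rest) = Σ N(rest − s) over sources s of rest; N(one piece) = 1:
  size 1 → [4]=1  [5]=1
  size 2 → [1,5]=1  [3,4]=1  [4,5]=2
  size 3 → [0,1,5]=1  [1,4,5]=3  [2,3,4]=1  [3,4,5]=3
  size 4 → [0,1,4,5]=4  [1,3,4,5]=6  [2,3,4,5]=4
  first=0(h) contributes 10
  first=2(j) contributes 10
|[w]| = 20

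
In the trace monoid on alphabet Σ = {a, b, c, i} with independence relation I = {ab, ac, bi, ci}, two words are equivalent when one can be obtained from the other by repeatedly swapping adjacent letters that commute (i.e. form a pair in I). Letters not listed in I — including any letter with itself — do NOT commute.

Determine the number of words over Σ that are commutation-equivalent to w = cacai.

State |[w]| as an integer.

#0=c has no predecessor
#1=a has no predecessor
#2=c depends on [0:c]
#3=a depends on [1:a]
#4=i depends on [3:a]
sources: [0:c, 1:a]
N(rest) = Σ N(rest − s) over sources s of rest; N(one piece) = 1:
  size 1 → [2]=1  [4]=1
  size 2 → [0,2]=1  [2,4]=2  [3,4]=1
  size 3 → [0,2,4]=3  [1,3,4]=1  [2,3,4]=3
  first=0(c) contributes 4
  first=1(a) contributes 6
|[w]| = 10

10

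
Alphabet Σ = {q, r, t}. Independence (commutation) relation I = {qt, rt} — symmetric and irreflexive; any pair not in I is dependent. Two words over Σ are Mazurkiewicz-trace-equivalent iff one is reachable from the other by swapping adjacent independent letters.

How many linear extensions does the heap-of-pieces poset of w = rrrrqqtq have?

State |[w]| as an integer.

piece 0:r — minimal
piece 1:r rests on {0:r}
piece 2:r rests on {1:r}
piece 3:r rests on {2:r}
piece 4:q rests on {3:r}
piece 5:q rests on {4:q}
piece 6:t — minimal
piece 7:q rests on {5:q}
minimal pieces: {0:r, 6:t}
ways to finish when only these pieces remain (= sum over removing one remaining piece with nothing left below it):
  1 left: {6}→1  {7}→1
  2 left: {5,7}→1  {6,7}→2
  3 left: {4,5,7}→1  {5,6,7}→3
  4 left: {3,4,5,7}→1  {4,5,6,7}→4
  5 left: {2,3,4,5,7}→1  {3,4,5,6,7}→5
  6 left: {1,2,3,4,5,7}→1  {2,3,4,5,6,7}→6
  placing 0:r first → 7 extensions
  placing 6:t first → 1 extensions
total linear extensions = 8

8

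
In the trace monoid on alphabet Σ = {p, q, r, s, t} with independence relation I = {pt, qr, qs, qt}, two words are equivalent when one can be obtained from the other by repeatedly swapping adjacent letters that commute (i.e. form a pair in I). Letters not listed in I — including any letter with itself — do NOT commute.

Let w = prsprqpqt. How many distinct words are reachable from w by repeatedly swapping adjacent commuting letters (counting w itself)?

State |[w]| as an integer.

#0=p has no predecessor
#1=r depends on [0:p]
#2=s depends on [1:r]
#3=p depends on [2:s]
#4=r depends on [3:p]
#5=q depends on [3:p]
#6=p depends on [4:r, 5:q]
#7=q depends on [6:p]
#8=t depends on [4:r]
sources: [0:p]
N(rest) = Σ N(rest − s) over sources s of rest; N(one piece) = 1:
  size 1 → [7]=1  [8]=1
  size 2 → [6,7]=1  [7,8]=2
  size 3 → [5,6,7]=1  [6,7,8]=3
  size 4 → [4,6,7,8]=3  [5,6,7,8]=4
  size 5 → [4,5,6,7,8]=7
  size 6 → [3,4,5,6,7,8]=7
  size 7 → [2,3,4,5,6,7,8]=7
  first=0(p) contributes 7

7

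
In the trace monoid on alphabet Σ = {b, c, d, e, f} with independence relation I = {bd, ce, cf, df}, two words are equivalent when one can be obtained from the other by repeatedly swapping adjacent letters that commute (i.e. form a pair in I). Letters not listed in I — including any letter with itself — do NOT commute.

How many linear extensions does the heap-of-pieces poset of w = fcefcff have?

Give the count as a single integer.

piece 0:f — minimal
piece 1:c — minimal
piece 2:e rests on {0:f}
piece 3:f rests on {2:e}
piece 4:c rests on {1:c}
piece 5:f rests on {3:f}
piece 6:f rests on {5:f}
minimal pieces: {0:f, 1:c}
ways to finish when only these pieces remain (= sum over removing one remaining piece with nothing left below it):
  1 left: {4}→1  {6}→1
  2 left: {1,4}→1  {4,6}→2  {5,6}→1
  3 left: {1,4,6}→3  {3,5,6}→1  {4,5,6}→3
  4 left: {1,4,5,6}→6  {2,3,5,6}→1  {3,4,5,6}→4
  5 left: {0,2,3,5,6}→1  {1,3,4,5,6}→10  {2,3,4,5,6}→5
  placing 0:f first → 15 extensions
  placing 1:c first → 6 extensions
total linear extensions = 21

21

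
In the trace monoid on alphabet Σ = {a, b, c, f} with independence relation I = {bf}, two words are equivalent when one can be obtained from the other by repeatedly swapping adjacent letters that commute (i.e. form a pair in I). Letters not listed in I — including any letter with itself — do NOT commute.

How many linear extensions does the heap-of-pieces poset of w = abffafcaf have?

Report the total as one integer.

3

0(a) covers ∅
1(b) covers 0:a
2(f) covers 0:a
3(f) covers 2:f
4(a) covers 1:b, 3:f
5(f) covers 4:a
6(c) covers 5:f
7(a) covers 6:c
8(f) covers 7:a
floor of heap: 0:a
completions by unplaced set U, small U first (add the entries for U minus each lowest piece of U):
  |U|=1: {8}:1
  |U|=2: {7,8}:1
  |U|=3: {6,7,8}:1
  |U|=4: {5,6,7,8}:1
  |U|=5: {4,5,6,7,8}:1
  |U|=6: {1,4,5,6,7,8}:1  {3,4,5,6,7,8}:1
  |U|=7: {1,3,4,5,6,7,8}:2  {2,3,4,5,6,7,8}:1
  start at 0(a): 3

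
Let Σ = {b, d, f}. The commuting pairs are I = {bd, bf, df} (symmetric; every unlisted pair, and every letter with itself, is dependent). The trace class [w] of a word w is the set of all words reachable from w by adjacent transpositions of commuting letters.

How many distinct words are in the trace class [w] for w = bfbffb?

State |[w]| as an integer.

0(b) covers ∅
1(f) covers ∅
2(b) covers 0:b
3(f) covers 1:f
4(f) covers 3:f
5(b) covers 2:b
floor of heap: 0:b, 1:f
completions by unplaced set U, small U first (add the entries for U minus each lowest piece of U):
  |U|=1: {4}:1  {5}:1
  |U|=2: {2,5}:1  {3,4}:1  {4,5}:2
  |U|=3: {0,2,5}:1  {1,3,4}:1  {2,4,5}:3  {3,4,5}:3
  |U|=4: {0,2,4,5}:4  {1,3,4,5}:4  {2,3,4,5}:6
  start at 0(b): 10
  start at 1(f): 10
sum over floor = 20

20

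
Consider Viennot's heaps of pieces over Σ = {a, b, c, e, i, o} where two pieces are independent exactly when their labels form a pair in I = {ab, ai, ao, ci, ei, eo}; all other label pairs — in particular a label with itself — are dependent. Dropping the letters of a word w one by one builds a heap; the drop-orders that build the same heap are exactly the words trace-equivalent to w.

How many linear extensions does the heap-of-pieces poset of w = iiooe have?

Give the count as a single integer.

#0=i has no predecessor
#1=i depends on [0:i]
#2=o depends on [1:i]
#3=o depends on [2:o]
#4=e has no predecessor
sources: [0:i, 4:e]
N(rest) = Σ N(rest − s) over sources s of rest; N(one piece) = 1:
  size 1 → [3]=1  [4]=1
  size 2 → [2,3]=1  [3,4]=2
  size 3 → [1,2,3]=1  [2,3,4]=3
  first=0(i) contributes 4
  first=4(e) contributes 1
|[w]| = 5

5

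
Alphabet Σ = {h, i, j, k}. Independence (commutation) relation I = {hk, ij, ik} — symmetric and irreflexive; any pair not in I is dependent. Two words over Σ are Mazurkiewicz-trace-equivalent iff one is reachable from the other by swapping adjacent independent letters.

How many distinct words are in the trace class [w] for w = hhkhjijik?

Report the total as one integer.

0(h) covers ∅
1(h) covers 0:h
2(k) covers ∅
3(h) covers 1:h
4(j) covers 2:k, 3:h
5(i) covers 3:h
6(j) covers 4:j
7(i) covers 5:i
8(k) covers 6:j
floor of heap: 0:h, 2:k
completions by unplaced set U, small U first (add the entries for U minus each lowest piece of U):
  |U|=1: {7}:1  {8}:1
  |U|=2: {5,7}:1  {6,8}:1  {7,8}:2
  |U|=3: {4,6,8}:1  {5,7,8}:3  {6,7,8}:3
  |U|=4: {2,4,6,8}:1  {4,6,7,8}:4  {5,6,7,8}:6
  |U|=5: {2,4,6,7,8}:5  {4,5,6,7,8}:10
  |U|=6: {2,4,5,6,7,8}:15  {3,4,5,6,7,8}:10
  |U|=7: {1,3,4,5,6,7,8}:10  {2,3,4,5,6,7,8}:25
  start at 0(h): 35
  start at 2(k): 10
sum over floor = 45

45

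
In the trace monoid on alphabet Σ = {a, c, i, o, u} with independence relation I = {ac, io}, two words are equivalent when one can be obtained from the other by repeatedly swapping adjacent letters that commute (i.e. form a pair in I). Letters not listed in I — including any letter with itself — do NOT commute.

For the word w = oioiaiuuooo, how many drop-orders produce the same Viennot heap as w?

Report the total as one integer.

6

piece 0:o — minimal
piece 1:i — minimal
piece 2:o rests on {0:o}
piece 3:i rests on {1:i}
piece 4:a rests on {2:o, 3:i}
piece 5:i rests on {4:a}
piece 6:u rests on {5:i}
piece 7:u rests on {6:u}
piece 8:o rests on {7:u}
piece 9:o rests on {8:o}
piece 10:o rests on {9:o}
minimal pieces: {0:o, 1:i}
ways to finish when only these pieces remain (= sum over removing one remaining piece with nothing left below it):
  1 left: {10}→1
  2 left: {9,10}→1
  3 left: {8,9,10}→1
  4 left: {7,8,9,10}→1
  5 left: {6,7,8,9,10}→1
  6 left: {5,6,7,8,9,10}→1
  7 left: {4,5,6,7,8,9,10}→1
  8 left: {2,4,5,6,7,8,9,10}→1  {3,4,5,6,7,8,9,10}→1
  9 left: {0,2,4,5,6,7,8,9,10}→1  {1,3,4,5,6,7,8,9,10}→1  {2,3,4,5,6,7,8,9,10}→2
  placing 0:o first → 3 extensions
  placing 1:i first → 3 extensions
total linear extensions = 6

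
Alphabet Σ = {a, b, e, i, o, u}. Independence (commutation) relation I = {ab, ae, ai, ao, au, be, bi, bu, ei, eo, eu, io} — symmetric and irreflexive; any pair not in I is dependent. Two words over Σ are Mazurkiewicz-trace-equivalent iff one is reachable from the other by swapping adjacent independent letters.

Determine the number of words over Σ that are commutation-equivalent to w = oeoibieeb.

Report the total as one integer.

#0=o has no predecessor
#1=e has no predecessor
#2=o depends on [0:o]
#3=i has no predecessor
#4=b depends on [2:o]
#5=i depends on [3:i]
#6=e depends on [1:e]
#7=e depends on [6:e]
#8=b depends on [4:b]
sources: [0:o, 1:e, 3:i]
N(rest) = Σ N(rest − s) over sources s of rest; N(one piece) = 1:
  size 1 → [5]=1  [7]=1  [8]=1
  size 2 → [3,5]=1  [4,8]=1  [5,7]=2  [5,8]=2  [6,7]=1  [7,8]=2
  size 3 → [1,6,7]=1  [2,4,8]=1  [3,5,7]=3  [3,5,8]=3  [4,5,8]=3  [4,7,8]=3  [5,6,7]=3  [5,7,8]=6  [6,7,8]=3
  size 4 → [0,2,4,8]=1  [1,5,6,7]=4  [1,6,7,8]=4  [2,4,5,8]=4  [2,4,7,8]=4  [3,4,5,8]=6  [3,5,6,7]=6  [3,5,7,8]=12  [4,5,7,8]=12  [4,6,7,8]=6  [5,6,7,8]=12
  size 5 → [0,2,4,5,8]=5  [0,2,4,7,8]=5  [1,3,5,6,7]=10  [1,4,6,7,8]=10  [1,5,6,7,8]=20  [2,3,4,5,8]=10  [2,4,5,7,8]=20  [2,4,6,7,8]=10  [3,4,5,7,8]=30  [3,5,6,7,8]=30  [4,5,6,7,8]=30
  size 6 → [0,2,3,4,5,8]=15  [0,2,4,5,7,8]=30  [0,2,4,6,7,8]=15  [1,2,4,6,7,8]=20  [1,3,5,6,7,8]=60  [1,4,5,6,7,8]=60  [2,3,4,5,7,8]=60  [2,4,5,6,7,8]=60  [3,4,5,6,7,8]=90
  size 7 → [0,1,2,4,6,7,8]=35  [0,2,3,4,5,7,8]=105  [0,2,4,5,6,7,8]=105  [1,2,4,5,6,7,8]=140  [1,3,4,5,6,7,8]=210  [2,3,4,5,6,7,8]=210
  first=0(o) contributes 560
  first=1(e) contributes 420
  first=3(i) contributes 280
|[w]| = 1260

1260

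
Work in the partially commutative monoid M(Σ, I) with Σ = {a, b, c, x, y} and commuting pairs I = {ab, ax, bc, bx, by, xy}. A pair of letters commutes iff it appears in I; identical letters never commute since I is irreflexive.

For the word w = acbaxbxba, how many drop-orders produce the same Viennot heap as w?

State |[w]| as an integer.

504

#0=a has no predecessor
#1=c depends on [0:a]
#2=b has no predecessor
#3=a depends on [1:c]
#4=x depends on [1:c]
#5=b depends on [2:b]
#6=x depends on [4:x]
#7=b depends on [5:b]
#8=a depends on [3:a]
sources: [0:a, 2:b]
N(rest) = Σ N(rest − s) over sources s of rest; N(one piece) = 1:
  size 1 → [6]=1  [7]=1  [8]=1
  size 2 → [3,8]=1  [4,6]=1  [5,7]=1  [6,7]=2  [6,8]=2  [7,8]=2
  size 3 → [2,5,7]=1  [3,6,8]=3  [3,7,8]=3  [4,6,7]=3  [4,6,8]=3  [5,6,7]=3  [5,7,8]=3  [6,7,8]=6
  size 4 → [2,5,6,7]=4  [2,5,7,8]=4  [3,4,6,8]=6  [3,5,7,8]=6  [3,6,7,8]=12  [4,5,6,7]=6  [4,6,7,8]=12  [5,6,7,8]=12
  size 5 → [1,3,4,6,8]=6  [2,3,5,7,8]=10  [2,4,5,6,7]=10  [2,5,6,7,8]=20  [3,4,6,7,8]=30  [3,5,6,7,8]=30  [4,5,6,7,8]=30
  size 6 → [0,1,3,4,6,8]=6  [1,3,4,6,7,8]=36  [2,3,5,6,7,8]=60  [2,4,5,6,7,8]=60  [3,4,5,6,7,8]=90
  size 7 → [0,1,3,4,6,7,8]=42  [1,3,4,5,6,7,8]=126  [2,3,4,5,6,7,8]=210
  first=0(a) contributes 336
  first=2(b) contributes 168
|[w]| = 504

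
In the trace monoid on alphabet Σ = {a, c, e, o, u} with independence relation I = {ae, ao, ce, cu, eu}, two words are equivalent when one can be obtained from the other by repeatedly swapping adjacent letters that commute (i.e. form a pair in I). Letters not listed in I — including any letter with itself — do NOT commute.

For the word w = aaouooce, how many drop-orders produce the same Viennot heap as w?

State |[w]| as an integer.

6

0(a) covers ∅
1(a) covers 0:a
2(o) covers ∅
3(u) covers 1:a, 2:o
4(o) covers 3:u
5(o) covers 4:o
6(c) covers 5:o
7(e) covers 5:o
floor of heap: 0:a, 2:o
completions by unplaced set U, small U first (add the entries for U minus each lowest piece of U):
  |U|=1: {6}:1  {7}:1
  |U|=2: {6,7}:2
  |U|=3: {5,6,7}:2
  |U|=4: {4,5,6,7}:2
  |U|=5: {3,4,5,6,7}:2
  |U|=6: {1,3,4,5,6,7}:2  {2,3,4,5,6,7}:2
  start at 0(a): 4
  start at 2(o): 2
sum over floor = 6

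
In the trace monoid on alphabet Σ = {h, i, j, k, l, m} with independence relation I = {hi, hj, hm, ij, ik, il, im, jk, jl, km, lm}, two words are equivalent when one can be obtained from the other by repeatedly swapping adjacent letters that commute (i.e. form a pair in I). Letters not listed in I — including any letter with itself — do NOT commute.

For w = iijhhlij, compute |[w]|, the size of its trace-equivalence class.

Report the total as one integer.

drop 0:i onto floor
drop 1:i onto {0:i}
drop 2:j onto floor
drop 3:h onto floor
drop 4:h onto {3:h}
drop 5:l onto {4:h}
drop 6:i onto {1:i}
drop 7:j onto {2:j}
ground layer = {0:i, 2:j, 3:h}
drop-orders for the pieces not yet dropped (sum over which currently-grounded one goes next):
  1 to go: {5} 1  {6} 1  {7} 1
  2 to go: {1,6} 1  {2,7} 1  {4,5} 1  {5,6} 2  {5,7} 2  {6,7} 2
  3 to go: {0,1,6} 1  {1,5,6} 3  {1,6,7} 3  {2,5,7} 3  {2,6,7} 3  {3,4,5} 1  {4,5,6} 3  {4,5,7} 3  {5,6,7} 6
  4 to go: {0,1,5,6} 4  {0,1,6,7} 4  {1,2,6,7} 6  {1,4,5,6} 6  {1,5,6,7} 12  {2,4,5,7} 6  {2,5,6,7} 12  {3,4,5,6} 4  {3,4,5,7} 4  {4,5,6,7} 12
  5 to go: {0,1,2,6,7} 10  {0,1,4,5,6} 10  {0,1,5,6,7} 20  {1,2,5,6,7} 30  {1,3,4,5,6} 10  {1,4,5,6,7} 30  {2,3,4,5,7} 10  {2,4,5,6,7} 30  {3,4,5,6,7} 20
  6 to go: {0,1,2,5,6,7} 60  {0,1,3,4,5,6} 20  {0,1,4,5,6,7} 60  {1,2,4,5,6,7} 90  {1,3,4,5,6,7} 60  {2,3,4,5,6,7} 60
  if 0:i drops first: 210 orders
  if 2:j drops first: 140 orders
  if 3:h drops first: 210 orders
heap linearizations: 560

560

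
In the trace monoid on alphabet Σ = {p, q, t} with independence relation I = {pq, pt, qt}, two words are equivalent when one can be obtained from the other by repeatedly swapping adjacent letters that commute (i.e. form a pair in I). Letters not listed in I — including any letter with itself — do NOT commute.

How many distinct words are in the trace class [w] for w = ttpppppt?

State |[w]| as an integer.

56

piece 0:t — minimal
piece 1:t rests on {0:t}
piece 2:p — minimal
piece 3:p rests on {2:p}
piece 4:p rests on {3:p}
piece 5:p rests on {4:p}
piece 6:p rests on {5:p}
piece 7:t rests on {1:t}
minimal pieces: {0:t, 2:p}
ways to finish when only these pieces remain (= sum over removing one remaining piece with nothing left below it):
  1 left: {6}→1  {7}→1
  2 left: {1,7}→1  {5,6}→1  {6,7}→2
  3 left: {0,1,7}→1  {1,6,7}→3  {4,5,6}→1  {5,6,7}→3
  4 left: {0,1,6,7}→4  {1,5,6,7}→6  {3,4,5,6}→1  {4,5,6,7}→4
  5 left: {0,1,5,6,7}→10  {1,4,5,6,7}→10  {2,3,4,5,6}→1  {3,4,5,6,7}→5
  6 left: {0,1,4,5,6,7}→20  {1,3,4,5,6,7}→15  {2,3,4,5,6,7}→6
  placing 0:t first → 21 extensions
  placing 2:p first → 35 extensions
total linear extensions = 56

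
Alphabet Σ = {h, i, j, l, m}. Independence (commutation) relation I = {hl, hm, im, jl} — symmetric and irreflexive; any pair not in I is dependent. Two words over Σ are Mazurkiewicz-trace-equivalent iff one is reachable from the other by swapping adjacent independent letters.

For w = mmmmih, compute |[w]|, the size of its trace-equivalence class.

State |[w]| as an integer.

piece 0:m — minimal
piece 1:m rests on {0:m}
piece 2:m rests on {1:m}
piece 3:m rests on {2:m}
piece 4:i — minimal
piece 5:h rests on {4:i}
minimal pieces: {0:m, 4:i}
ways to finish when only these pieces remain (= sum over removing one remaining piece with nothing left below it):
  1 left: {3}→1  {5}→1
  2 left: {2,3}→1  {3,5}→2  {4,5}→1
  3 left: {1,2,3}→1  {2,3,5}→3  {3,4,5}→3
  4 left: {0,1,2,3}→1  {1,2,3,5}→4  {2,3,4,5}→6
  placing 0:m first → 10 extensions
  placing 4:i first → 5 extensions
total linear extensions = 15

15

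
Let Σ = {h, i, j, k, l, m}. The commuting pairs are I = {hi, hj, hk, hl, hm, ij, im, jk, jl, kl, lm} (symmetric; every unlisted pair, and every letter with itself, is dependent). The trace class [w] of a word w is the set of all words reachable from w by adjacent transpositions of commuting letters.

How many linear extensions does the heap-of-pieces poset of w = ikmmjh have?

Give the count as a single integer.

6

piece 0:i — minimal
piece 1:k rests on {0:i}
piece 2:m rests on {1:k}
piece 3:m rests on {2:m}
piece 4:j rests on {3:m}
piece 5:h — minimal
minimal pieces: {0:i, 5:h}
ways to finish when only these pieces remain (= sum over removing one remaining piece with nothing left below it):
  1 left: {4}→1  {5}→1
  2 left: {3,4}→1  {4,5}→2
  3 left: {2,3,4}→1  {3,4,5}→3
  4 left: {1,2,3,4}→1  {2,3,4,5}→4
  placing 0:i first → 5 extensions
  placing 5:h first → 1 extensions
total linear extensions = 6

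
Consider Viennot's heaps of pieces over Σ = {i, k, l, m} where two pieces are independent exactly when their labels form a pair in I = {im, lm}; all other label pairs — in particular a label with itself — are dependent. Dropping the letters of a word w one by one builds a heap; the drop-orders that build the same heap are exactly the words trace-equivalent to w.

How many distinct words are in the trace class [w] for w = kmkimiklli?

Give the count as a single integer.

3

drop 0:k onto floor
drop 1:m onto {0:k}
drop 2:k onto {1:m}
drop 3:i onto {2:k}
drop 4:m onto {2:k}
drop 5:i onto {3:i}
drop 6:k onto {4:m, 5:i}
drop 7:l onto {6:k}
drop 8:l onto {7:l}
drop 9:i onto {8:l}
ground layer = {0:k}
drop-orders for the pieces not yet dropped (sum over which currently-grounded one goes next):
  1 to go: {9} 1
  2 to go: {8,9} 1
  3 to go: {7,8,9} 1
  4 to go: {6,7,8,9} 1
  5 to go: {4,6,7,8,9} 1  {5,6,7,8,9} 1
  6 to go: {3,5,6,7,8,9} 1  {4,5,6,7,8,9} 2
  7 to go: {3,4,5,6,7,8,9} 3
  8 to go: {2,3,4,5,6,7,8,9} 3
  if 0:k drops first: 3 orders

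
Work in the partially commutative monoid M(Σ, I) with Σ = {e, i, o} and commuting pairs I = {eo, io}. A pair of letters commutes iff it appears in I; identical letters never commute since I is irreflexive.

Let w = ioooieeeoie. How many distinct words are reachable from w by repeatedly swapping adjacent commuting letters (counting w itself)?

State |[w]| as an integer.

0(i) covers ∅
1(o) covers ∅
2(o) covers 1:o
3(o) covers 2:o
4(i) covers 0:i
5(e) covers 4:i
6(e) covers 5:e
7(e) covers 6:e
8(o) covers 3:o
9(i) covers 7:e
10(e) covers 9:i
floor of heap: 0:i, 1:o
completions by unplaced set U, small U first (add the entries for U minus each lowest piece of U):
  |U|=1: {8}:1  {10}:1
  |U|=2: {3,8}:1  {8,10}:2  {9,10}:1
  |U|=3: {2,3,8}:1  {3,8,10}:3  {7,9,10}:1  {8,9,10}:3
  |U|=4: {1,2,3,8}:1  {2,3,8,10}:4  {3,8,9,10}:6  {6,7,9,10}:1  {7,8,9,10}:4
  |U|=5: {1,2,3,8,10}:5  {2,3,8,9,10}:10  {3,7,8,9,10}:10  {5,6,7,9,10}:1  {6,7,8,9,10}:5
  |U|=6: {1,2,3,8,9,10}:15  {2,3,7,8,9,10}:20  {3,6,7,8,9,10}:15  {4,5,6,7,9,10}:1  {5,6,7,8,9,10}:6
  |U|=7: {0,4,5,6,7,9,10}:1  {1,2,3,7,8,9,10}:35  {2,3,6,7,8,9,10}:35  {3,5,6,7,8,9,10}:21  {4,5,6,7,8,9,10}:7
  |U|=8: {0,4,5,6,7,8,9,10}:8  {1,2,3,6,7,8,9,10}:70  {2,3,5,6,7,8,9,10}:56  {3,4,5,6,7,8,9,10}:28
  |U|=9: {0,3,4,5,6,7,8,9,10}:36  {1,2,3,5,6,7,8,9,10}:126  {2,3,4,5,6,7,8,9,10}:84
  start at 0(i): 210
  start at 1(o): 120
sum over floor = 330

330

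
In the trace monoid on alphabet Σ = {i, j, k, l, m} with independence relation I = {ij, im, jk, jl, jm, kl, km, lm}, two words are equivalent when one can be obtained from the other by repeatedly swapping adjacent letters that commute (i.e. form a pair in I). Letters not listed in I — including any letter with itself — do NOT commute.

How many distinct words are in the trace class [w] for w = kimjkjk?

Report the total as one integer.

105

piece 0:k — minimal
piece 1:i rests on {0:k}
piece 2:m — minimal
piece 3:j — minimal
piece 4:k rests on {1:i}
piece 5:j rests on {3:j}
piece 6:k rests on {4:k}
minimal pieces: {0:k, 2:m, 3:j}
ways to finish when only these pieces remain (= sum over removing one remaining piece with nothing left below it):
  1 left: {2}→1  {5}→1  {6}→1
  2 left: {2,5}→2  {2,6}→2  {3,5}→1  {4,6}→1  {5,6}→2
  3 left: {1,4,6}→1  {2,3,5}→3  {2,4,6}→3  {2,5,6}→6  {3,5,6}→3  {4,5,6}→3
  4 left: {0,1,4,6}→1  {1,2,4,6}→4  {1,4,5,6}→4  {2,3,5,6}→12  {2,4,5,6}→12  {3,4,5,6}→6
  5 left: {0,1,2,4,6}→5  {0,1,4,5,6}→5  {1,2,4,5,6}→20  {1,3,4,5,6}→10  {2,3,4,5,6}→30
  placing 0:k first → 60 extensions
  placing 2:m first → 15 extensions
  placing 3:j first → 30 extensions
total linear extensions = 105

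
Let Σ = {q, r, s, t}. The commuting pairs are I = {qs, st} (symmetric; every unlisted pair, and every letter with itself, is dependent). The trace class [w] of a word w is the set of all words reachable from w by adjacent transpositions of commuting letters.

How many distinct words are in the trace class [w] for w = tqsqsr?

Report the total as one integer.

0(t) covers ∅
1(q) covers 0:t
2(s) covers ∅
3(q) covers 1:q
4(s) covers 2:s
5(r) covers 3:q, 4:s
floor of heap: 0:t, 2:s
completions by unplaced set U, small U first (add the entries for U minus each lowest piece of U):
  |U|=1: {5}:1
  |U|=2: {3,5}:1  {4,5}:1
  |U|=3: {1,3,5}:1  {2,4,5}:1  {3,4,5}:2
  |U|=4: {0,1,3,5}:1  {1,3,4,5}:3  {2,3,4,5}:3
  start at 0(t): 6
  start at 2(s): 4
sum over floor = 10

10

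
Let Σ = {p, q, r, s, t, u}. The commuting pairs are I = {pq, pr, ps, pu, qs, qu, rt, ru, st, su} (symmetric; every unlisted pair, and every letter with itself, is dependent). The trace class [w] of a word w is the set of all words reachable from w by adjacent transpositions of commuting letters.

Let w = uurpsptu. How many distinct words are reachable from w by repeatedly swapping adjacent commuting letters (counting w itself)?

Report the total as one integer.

drop 0:u onto floor
drop 1:u onto {0:u}
drop 2:r onto floor
drop 3:p onto floor
drop 4:s onto {2:r}
drop 5:p onto {3:p}
drop 6:t onto {1:u, 5:p}
drop 7:u onto {6:t}
ground layer = {0:u, 2:r, 3:p}
drop-orders for the pieces not yet dropped (sum over which currently-grounded one goes next):
  1 to go: {4} 1  {7} 1
  2 to go: {2,4} 1  {4,7} 2  {6,7} 1
  3 to go: {1,6,7} 1  {2,4,7} 3  {4,6,7} 3  {5,6,7} 1
  4 to go: {0,1,6,7} 1  {1,4,6,7} 4  {1,5,6,7} 2  {2,4,6,7} 6  {3,5,6,7} 1  {4,5,6,7} 4
  5 to go: {0,1,4,6,7} 5  {0,1,5,6,7} 3  {1,2,4,6,7} 10  {1,3,5,6,7} 3  {1,4,5,6,7} 10  {2,4,5,6,7} 10  {3,4,5,6,7} 5
  6 to go: {0,1,2,4,6,7} 15  {0,1,3,5,6,7} 6  {0,1,4,5,6,7} 18  {1,2,4,5,6,7} 30  {1,3,4,5,6,7} 18  {2,3,4,5,6,7} 15
  if 0:u drops first: 63 orders
  if 2:r drops first: 42 orders
  if 3:p drops first: 63 orders
heap linearizations: 168

168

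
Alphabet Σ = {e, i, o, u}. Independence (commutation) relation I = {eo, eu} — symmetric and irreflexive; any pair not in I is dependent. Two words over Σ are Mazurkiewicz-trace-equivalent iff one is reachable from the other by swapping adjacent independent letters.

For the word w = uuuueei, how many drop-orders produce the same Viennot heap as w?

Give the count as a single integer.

15

#0=u has no predecessor
#1=u depends on [0:u]
#2=u depends on [1:u]
#3=u depends on [2:u]
#4=e has no predecessor
#5=e depends on [4:e]
#6=i depends on [3:u, 5:e]
sources: [0:u, 4:e]
N(rest) = Σ N(rest − s) over sources s of rest; N(one piece) = 1:
  size 1 → [6]=1
  size 2 → [3,6]=1  [5,6]=1
  size 3 → [2,3,6]=1  [3,5,6]=2  [4,5,6]=1
  size 4 → [1,2,3,6]=1  [2,3,5,6]=3  [3,4,5,6]=3
  size 5 → [0,1,2,3,6]=1  [1,2,3,5,6]=4  [2,3,4,5,6]=6
  first=0(u) contributes 10
  first=4(e) contributes 5
|[w]| = 15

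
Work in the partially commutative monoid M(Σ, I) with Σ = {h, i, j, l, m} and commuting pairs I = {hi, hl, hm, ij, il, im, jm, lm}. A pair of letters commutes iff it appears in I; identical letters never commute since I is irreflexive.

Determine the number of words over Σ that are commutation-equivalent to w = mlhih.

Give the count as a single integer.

60

drop 0:m onto floor
drop 1:l onto floor
drop 2:h onto floor
drop 3:i onto floor
drop 4:h onto {2:h}
ground layer = {0:m, 1:l, 2:h, 3:i}
drop-orders for the pieces not yet dropped (sum over which currently-grounded one goes next):
  1 to go: {0} 1  {1} 1  {3} 1  {4} 1
  2 to go: {0,1} 2  {0,3} 2  {0,4} 2  {1,3} 2  {1,4} 2  {2,4} 1  {3,4} 2
  3 to go: {0,1,3} 6  {0,1,4} 6  {0,2,4} 3  {0,3,4} 6  {1,2,4} 3  {1,3,4} 6  {2,3,4} 3
  if 0:m drops first: 12 orders
  if 1:l drops first: 12 orders
  if 2:h drops first: 24 orders
  if 3:i drops first: 12 orders
heap linearizations: 60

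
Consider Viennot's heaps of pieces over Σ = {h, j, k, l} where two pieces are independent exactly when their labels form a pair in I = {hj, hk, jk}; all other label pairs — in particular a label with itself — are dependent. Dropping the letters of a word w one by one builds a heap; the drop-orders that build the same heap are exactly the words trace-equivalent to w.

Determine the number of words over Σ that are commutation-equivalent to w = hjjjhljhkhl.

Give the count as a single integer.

piece 0:h — minimal
piece 1:j — minimal
piece 2:j rests on {1:j}
piece 3:j rests on {2:j}
piece 4:h rests on {0:h}
piece 5:l rests on {3:j, 4:h}
piece 6:j rests on {5:l}
piece 7:h rests on {5:l}
piece 8:k rests on {5:l}
piece 9:h rests on {7:h}
piece 10:l rests on {6:j, 8:k, 9:h}
minimal pieces: {0:h, 1:j}
ways to finish when only these pieces remain (= sum over removing one remaining piece with nothing left below it):
  1 left: {10}→1
  2 left: {6,10}→1  {8,10}→1  {9,10}→1
  3 left: {6,8,10}→2  {6,9,10}→2  {7,9,10}→1  {8,9,10}→2
  4 left: {6,7,9,10}→3  {6,8,9,10}→6  {7,8,9,10}→3
  5 left: {6,7,8,9,10}→12
  6 left: {5,6,7,8,9,10}→12
  7 left: {3,5,6,7,8,9,10}→12  {4,5,6,7,8,9,10}→12
  8 left: {0,4,5,6,7,8,9,10}→12  {2,3,5,6,7,8,9,10}→12  {3,4,5,6,7,8,9,10}→24
  9 left: {0,3,4,5,6,7,8,9,10}→36  {1,2,3,5,6,7,8,9,10}→12  {2,3,4,5,6,7,8,9,10}→36
  placing 0:h first → 48 extensions
  placing 1:j first → 72 extensions
total linear extensions = 120

120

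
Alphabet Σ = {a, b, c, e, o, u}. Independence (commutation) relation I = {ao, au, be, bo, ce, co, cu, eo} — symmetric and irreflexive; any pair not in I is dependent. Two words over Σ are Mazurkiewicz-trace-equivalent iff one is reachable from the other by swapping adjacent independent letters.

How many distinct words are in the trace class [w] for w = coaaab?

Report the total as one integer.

6

0(c) covers ∅
1(o) covers ∅
2(a) covers 0:c
3(a) covers 2:a
4(a) covers 3:a
5(b) covers 4:a
floor of heap: 0:c, 1:o
completions by unplaced set U, small U first (add the entries for U minus each lowest piece of U):
  |U|=1: {1}:1  {5}:1
  |U|=2: {1,5}:2  {4,5}:1
  |U|=3: {1,4,5}:3  {3,4,5}:1
  |U|=4: {1,3,4,5}:4  {2,3,4,5}:1
  start at 0(c): 5
  start at 1(o): 1
sum over floor = 6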